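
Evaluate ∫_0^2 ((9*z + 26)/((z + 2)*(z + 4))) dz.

Factor the denominator: z**2 + 6*z + 8 = (z + 4)(z + 2).
Partial fractions: (9*z + 26)/((z + 2)*(z + 4)) = 5/(z + 4) + 4/(z + 2).
An antiderivative is F(z) = 4*log(z + 2) + 5*log(z + 4).
Then F(2) - F(0) = (5*log(3) + 13*log(2)) - (14*log(2)) = -log(2) + 5*log(3).

-log(2) + 5*log(3)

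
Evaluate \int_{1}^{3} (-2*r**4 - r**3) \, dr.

-584/5

By the power rule, an antiderivative is F(r) = -2*r**5/5 - r**4/4.
Then F(3) - F(1) = (-2349/20) - (-13/20) = -584/5.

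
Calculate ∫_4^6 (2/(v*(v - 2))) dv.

Factor the denominator: v**2 - 2*v = v(v - 2).
Partial fractions: 2/(v*(v - 2)) = -1/v + 1/(v - 2).
An antiderivative is F(v) = -log(v) + log(v - 2).
Then F(6) - F(4) = (log(2/3)) - (-log(2)) = log(4/3).

log(4/3)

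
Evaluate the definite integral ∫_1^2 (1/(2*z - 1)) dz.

log(3)/2

An antiderivative is F(z) = log(2*z - 1)/2.
Then F(2) - F(1) = (log(3)/2) - (0) = log(3)/2.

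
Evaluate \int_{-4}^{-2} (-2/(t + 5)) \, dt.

An antiderivative is F(t) = -2*log(t + 5).
Then F(-2) - F(-4) = (-log(9)) - (0) = -log(9).

-log(9)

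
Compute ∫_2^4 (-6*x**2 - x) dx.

-118

By the power rule, an antiderivative is F(x) = -2*x**3 - x**2/2.
Then F(4) - F(2) = (-136) - (-18) = -118.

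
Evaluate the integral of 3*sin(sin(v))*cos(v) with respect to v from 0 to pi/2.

Let u = sin(v), so du = cos(v) dv. When v = 0, u = 0; when v = pi/2, u = 1.
The integral becomes 3·∫ sin(u) du from 0 to 1, with antiderivative -3*cos(u).
Back in v: F(v) = -3*cos(sin(v)).
Then F(pi/2) - F(0) = (-3*cos(1)) - (-3) = 3 - 3*cos(1).

3 - 3*cos(1)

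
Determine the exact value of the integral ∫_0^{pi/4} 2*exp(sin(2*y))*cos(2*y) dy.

-1 + E

Let u = sin(2*y), so du = 2*cos(2*y) dy. When y = 0, u = 0; when y = pi/4, u = 1.
The integral becomes ∫ exp(u) du from 0 to 1, with antiderivative exp(u).
Back in y: F(y) = exp(sin(2*y)).
Then F(pi/4) - F(0) = (E) - (1) = -1 + E.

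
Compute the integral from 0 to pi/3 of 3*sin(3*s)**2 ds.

pi/2

Use the identity sin^2(3*s) = (1 - cos(6*s))/2.
An antiderivative is F(s) = 3*s/2 - sin(6*s)/4.
Then F(pi/3) - F(0) = (pi/2) - (0) = pi/2.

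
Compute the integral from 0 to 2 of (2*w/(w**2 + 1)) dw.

log(5)

Let u = w**2 + 1, so du = 2*w dw. When w = 0, u = 1; when w = 2, u = 5.
The integral becomes ∫ 1/u du from 1 to 5, with antiderivative log(u).
Back in w: F(w) = log(w**2 + 1).
Then F(2) - F(0) = (log(5)) - (0) = log(5).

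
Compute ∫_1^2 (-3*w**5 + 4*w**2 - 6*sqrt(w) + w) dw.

By the power rule, an antiderivative is F(w) = -w**6/2 - 4*w**(3/2) + 4*w**3/3 + w**2/2.
Then F(2) - F(1) = (-58/3 - 8*sqrt(2)) - (-8/3) = -50/3 - 8*sqrt(2).

-50/3 - 8*sqrt(2)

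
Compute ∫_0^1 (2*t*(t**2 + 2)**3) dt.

65/4

Let u = t**2 + 2, so du = 2*t dt. When t = 0, u = 2; when t = 1, u = 3.
The integral becomes ∫ u**3 du from 2 to 3, with antiderivative u**4/4.
Back in t: F(t) = (t**2 + 2)**4/4.
Then F(1) - F(0) = (81/4) - (4) = 65/4.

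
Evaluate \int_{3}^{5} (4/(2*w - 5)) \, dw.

An antiderivative is F(w) = 2*log(2*w - 5).
Then F(5) - F(3) = (log(25)) - (0) = log(25).

log(25)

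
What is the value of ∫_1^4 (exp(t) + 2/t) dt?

An antiderivative is F(t) = exp(t) + 2*log(t).
Then F(4) - F(1) = (log(16) + exp(4)) - (exp(1)) = -exp(1) + log(16) + exp(4).

-exp(1) + log(16) + exp(4)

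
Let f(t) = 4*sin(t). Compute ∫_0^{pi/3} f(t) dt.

An antiderivative is F(t) = -4*cos(t).
Then F(pi/3) - F(0) = (-2) - (-4) = 2.

2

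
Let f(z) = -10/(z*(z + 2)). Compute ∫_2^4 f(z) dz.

Factor the denominator: z**2 + 2*z = (z + 2)z.
Partial fractions: -10/(z*(z + 2)) = 5/(z + 2) - 5/z.
An antiderivative is F(z) = -5*log(z) + 5*log(z + 2).
Then F(4) - F(2) = (-5*log(2) + 5*log(3)) - (log(32)) = -10*log(2) + 5*log(3).

-10*log(2) + 5*log(3)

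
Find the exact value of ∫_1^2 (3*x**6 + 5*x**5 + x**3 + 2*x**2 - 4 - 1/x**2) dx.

9311/84

By the power rule, an antiderivative is F(x) = 3*x**7/7 + 5*x**6/6 + x**4/4 + 2*x**3/3 - 4*x + 1/x.
Then F(2) - F(1) = (4621/42) - (-23/28) = 9311/84.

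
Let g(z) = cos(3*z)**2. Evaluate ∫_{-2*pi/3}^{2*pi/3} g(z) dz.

2*pi/3

Use the identity cos^2(3*z) = (1 + cos(6*z))/2.
An antiderivative is F(z) = z/2 + sin(6*z)/12.
Then F(2*pi/3) - F(-2*pi/3) = (pi/3) - (-pi/3) = 2*pi/3.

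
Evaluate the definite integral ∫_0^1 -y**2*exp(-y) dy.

Integrate by parts twice (u = y^2, dv = -exp(-y) dy).
An antiderivative is F(y) = (y**2 + 2*y + 2)*exp(-y).
Then F(1) - F(0) = (5*exp(-1)) - (2) = -2 + 5*exp(-1).

-2 + 5*exp(-1)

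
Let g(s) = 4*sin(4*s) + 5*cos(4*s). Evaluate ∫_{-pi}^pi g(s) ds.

An antiderivative is F(s) = 5*sin(4*s)/4 - cos(4*s).
Then F(pi) - F(-pi) = (-1) - (-1) = 0.

0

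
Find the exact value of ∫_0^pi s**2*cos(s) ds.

-2*pi

Integrate by parts twice (u = s^2, dv = cos(s) ds).
An antiderivative is F(s) = s**2*sin(s) + 2*s*cos(s) - 2*sin(s).
Then F(pi) - F(0) = (-2*pi) - (0) = -2*pi.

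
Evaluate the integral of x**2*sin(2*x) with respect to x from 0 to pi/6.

Integrate by parts twice (u = x^2, dv = sin(2*x) dx).
An antiderivative is F(x) = -x**2*cos(2*x)/2 + x*sin(2*x)/2 + cos(2*x)/4.
Then F(pi/6) - F(0) = (-pi**2/144 + 1/8 + sqrt(3)*pi/24) - (1/4) = -1/8 - pi**2/144 + sqrt(3)*pi/24.

-1/8 - pi**2/144 + sqrt(3)*pi/24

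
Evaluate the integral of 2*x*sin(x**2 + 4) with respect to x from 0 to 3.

-cos(13) + cos(4)

Let u = x**2 + 4, so du = 2*x dx. When x = 0, u = 4; when x = 3, u = 13.
The integral becomes ∫ sin(u) du from 4 to 13, with antiderivative -cos(u).
Back in x: F(x) = -cos(x**2 + 4).
Then F(3) - F(0) = (-cos(13)) - (-cos(4)) = -cos(13) + cos(4).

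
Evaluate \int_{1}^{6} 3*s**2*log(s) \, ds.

Integrate by parts once (u = ln s, dv = 3*s**2 ds).
An antiderivative is F(s) = s**3*(3*log(s) - 1)/3.
Then F(6) - F(1) = (-72 + 216*log(2) + 216*log(3)) - (-1/3) = -215/3 + 216*log(2) + 216*log(3).

-215/3 + 216*log(2) + 216*log(3)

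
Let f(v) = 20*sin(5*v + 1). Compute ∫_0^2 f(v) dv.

-4*cos(11) + 4*cos(1)

Let u = 5*v + 1, so du = 5 dv. When v = 0, u = 1; when v = 2, u = 11.
The integral becomes 4·∫ sin(u) du from 1 to 11, with antiderivative -4*cos(u).
Back in v: F(v) = -4*cos(5*v + 1).
Then F(2) - F(0) = (-4*cos(11)) - (-4*cos(1)) = -4*cos(11) + 4*cos(1).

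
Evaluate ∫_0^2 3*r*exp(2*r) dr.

3/4 + 9*exp(4)/4

Integrate by parts once (u = r, dv = 3*exp(2*r) dr).
An antiderivative is F(r) = (6*r - 3)*exp(2*r)/4.
Then F(2) - F(0) = (9*exp(4)/4) - (-3/4) = 3/4 + 9*exp(4)/4.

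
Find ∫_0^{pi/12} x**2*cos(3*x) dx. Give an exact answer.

sqrt(2)*(-32 + pi**2 + 8*pi)/864

Integrate by parts twice (u = x^2, dv = cos(3*x) dx).
An antiderivative is F(x) = x**2*sin(3*x)/3 + 2*x*cos(3*x)/9 - 2*sin(3*x)/27.
Then F(pi/12) - F(0) = (sqrt(2)*(-32 + pi**2 + 8*pi)/864) - (0) = sqrt(2)*(-32 + pi**2 + 8*pi)/864.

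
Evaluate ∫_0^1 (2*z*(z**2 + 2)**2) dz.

Let u = z**2 + 2, so du = 2*z dz. When z = 0, u = 2; when z = 1, u = 3.
The integral becomes ∫ u**2 du from 2 to 3, with antiderivative u**3/3.
Back in z: F(z) = (z**2 + 2)**3/3.
Then F(1) - F(0) = (9) - (8/3) = 19/3.

19/3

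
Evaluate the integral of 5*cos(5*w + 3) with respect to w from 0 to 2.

-sin(3) + sin(13)

Let u = 5*w + 3, so du = 5 dw. When w = 0, u = 3; when w = 2, u = 13.
The integral becomes ∫ cos(u) du from 3 to 13, with antiderivative sin(u).
Back in w: F(w) = sin(5*w + 3).
Then F(2) - F(0) = (sin(13)) - (sin(3)) = -sin(3) + sin(13).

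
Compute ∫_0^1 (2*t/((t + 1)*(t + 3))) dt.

Factor the denominator: t**2 + 4*t + 3 = (t + 3)(t + 1).
Partial fractions: 2*t/((t + 1)*(t + 3)) = 3/(t + 3) - 1/(t + 1).
An antiderivative is F(t) = -log(t + 1) + 3*log(t + 3).
Then F(1) - F(0) = (log(32)) - (log(27)) = log(32/27).

log(32/27)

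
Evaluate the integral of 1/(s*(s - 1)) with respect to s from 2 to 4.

Factor the denominator: s**2 - s = s(s - 1).
Partial fractions: 1/(s*(s - 1)) = -1/s + 1/(s - 1).
An antiderivative is F(s) = -log(s) + log(s - 1).
Then F(4) - F(2) = (log(3/4)) - (-log(2)) = log(3/2).

log(3/2)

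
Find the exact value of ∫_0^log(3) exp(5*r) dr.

Let u = exp(r), so du = exp(r) dr. When r = 0, u = 1; when r = log(3), u = 3.
The integral becomes ∫ u**4 du from 1 to 3, with antiderivative u**5/5.
Back in r: F(r) = exp(5*r)/5.
Then F(log(3)) - F(0) = (243/5) - (1/5) = 242/5.

242/5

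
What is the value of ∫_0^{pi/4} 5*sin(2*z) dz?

5/2

An antiderivative is F(z) = -5*cos(2*z)/2.
Then F(pi/4) - F(0) = (0) - (-5/2) = 5/2.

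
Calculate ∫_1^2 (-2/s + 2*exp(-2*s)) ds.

-2*log(2) - exp(-4) + exp(-2)

An antiderivative is F(s) = -2*log(s) - exp(-2*s).
Then F(2) - F(1) = (-2*log(2) - exp(-4)) - (-exp(-2)) = -2*log(2) - exp(-4) + exp(-2).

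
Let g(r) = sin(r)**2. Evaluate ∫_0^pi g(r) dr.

pi/2

Use the identity sin^2(r) = (1 - cos(2*r))/2.
An antiderivative is F(r) = r/2 - sin(2*r)/4.
Then F(pi) - F(0) = (pi/2) - (0) = pi/2.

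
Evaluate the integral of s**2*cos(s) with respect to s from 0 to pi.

-2*pi

Integrate by parts twice (u = s^2, dv = cos(s) ds).
An antiderivative is F(s) = s**2*sin(s) + 2*s*cos(s) - 2*sin(s).
Then F(pi) - F(0) = (-2*pi) - (0) = -2*pi.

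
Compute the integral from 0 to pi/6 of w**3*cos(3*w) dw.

Integrate by parts 3 times (u = w^3, dv = cos(3*w) dw).
An antiderivative is F(w) = w**3*sin(3*w)/3 + w**2*cos(3*w)/3 - 2*w*sin(3*w)/9 - 2*cos(3*w)/27.
Then F(pi/6) - F(0) = (pi*(-24 + pi**2)/648) - (-2/27) = -pi/27 + pi**3/648 + 2/27.

-pi/27 + pi**3/648 + 2/27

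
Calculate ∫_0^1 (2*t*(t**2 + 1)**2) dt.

Let u = t**2 + 1, so du = 2*t dt. When t = 0, u = 1; when t = 1, u = 2.
The integral becomes ∫ u**2 du from 1 to 2, with antiderivative u**3/3.
Back in t: F(t) = (t**2 + 1)**3/3.
Then F(1) - F(0) = (8/3) - (1/3) = 7/3.

7/3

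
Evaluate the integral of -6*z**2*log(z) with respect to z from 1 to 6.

-432*log(3) - 432*log(2) + 430/3

Integrate by parts once (u = ln z, dv = -6*z**2 dz).
An antiderivative is F(z) = -2*z**3*(3*log(z) - 1)/3.
Then F(6) - F(1) = (-432*log(3) - 432*log(2) + 144) - (2/3) = -432*log(3) - 432*log(2) + 430/3.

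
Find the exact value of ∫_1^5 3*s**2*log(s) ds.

-124/3 + 125*log(5)

Integrate by parts once (u = ln s, dv = 3*s**2 ds).
An antiderivative is F(s) = s**3*(3*log(s) - 1)/3.
Then F(5) - F(1) = (-125/3 + 125*log(5)) - (-1/3) = -124/3 + 125*log(5).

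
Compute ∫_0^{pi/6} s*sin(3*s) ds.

Integrate by parts once (u = s, dv = sin(3*s) ds).
An antiderivative is F(s) = -s*cos(3*s)/3 + sin(3*s)/9.
Then F(pi/6) - F(0) = (1/9) - (0) = 1/9.

1/9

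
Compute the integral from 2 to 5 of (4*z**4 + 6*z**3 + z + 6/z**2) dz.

By the power rule, an antiderivative is F(z) = 4*z**5/5 + 3*z**4/2 + z**2/2 - 6/z.
Then F(5) - F(2) = (17244/5) - (243/5) = 17001/5.

17001/5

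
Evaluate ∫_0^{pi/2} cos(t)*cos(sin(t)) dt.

Let u = sin(t), so du = cos(t) dt. When t = 0, u = 0; when t = pi/2, u = 1.
The integral becomes ∫ cos(u) du from 0 to 1, with antiderivative sin(u).
Back in t: F(t) = sin(sin(t)).
Then F(pi/2) - F(0) = (sin(1)) - (0) = sin(1).

sin(1)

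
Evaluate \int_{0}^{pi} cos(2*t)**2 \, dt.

Use the identity cos^2(2*t) = (1 + cos(4*t))/2.
An antiderivative is F(t) = t/2 + sin(4*t)/8.
Then F(pi) - F(0) = (pi/2) - (0) = pi/2.

pi/2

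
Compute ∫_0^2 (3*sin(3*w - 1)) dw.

-cos(5) + cos(1)

Let u = 3*w - 1, so du = 3 dw. When w = 0, u = -1; when w = 2, u = 5.
The integral becomes ∫ sin(u) du from -1 to 5, with antiderivative -cos(u).
Back in w: F(w) = -cos(3*w - 1).
Then F(2) - F(0) = (-cos(5)) - (-cos(1)) = -cos(5) + cos(1).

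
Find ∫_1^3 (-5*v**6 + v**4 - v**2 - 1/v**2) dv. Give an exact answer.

-159848/105

By the power rule, an antiderivative is F(v) = -5*v**7/7 + v**5/5 - v**3/3 + 1/v.
Then F(3) - F(1) = (-159832/105) - (16/105) = -159848/105.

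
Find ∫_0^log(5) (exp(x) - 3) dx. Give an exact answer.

An antiderivative is F(x) = -3*x + exp(x).
Then F(log(5)) - F(0) = (5 - 3*log(5)) - (1) = 4 - 3*log(5).

4 - 3*log(5)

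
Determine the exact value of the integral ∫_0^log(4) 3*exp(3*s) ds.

63

Let u = exp(s), so du = exp(s) ds. When s = 0, u = 1; when s = log(4), u = 4.
The integral becomes 3·∫ u**2 du from 1 to 4, with antiderivative u**3.
Back in s: F(s) = exp(3*s).
Then F(log(4)) - F(0) = (64) - (1) = 63.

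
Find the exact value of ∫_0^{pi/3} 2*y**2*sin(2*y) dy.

Integrate by parts twice (u = y^2, dv = 2*sin(2*y) dy).
An antiderivative is F(y) = -y**2*cos(2*y) + y*sin(2*y) + cos(2*y)/2.
Then F(pi/3) - F(0) = (-1/4 + pi**2/18 + sqrt(3)*pi/6) - (1/2) = -3/4 + pi**2/18 + sqrt(3)*pi/6.

-3/4 + pi**2/18 + sqrt(3)*pi/6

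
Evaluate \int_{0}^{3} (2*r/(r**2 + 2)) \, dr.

Let u = r**2 + 2, so du = 2*r dr. When r = 0, u = 2; when r = 3, u = 11.
The integral becomes ∫ 1/u du from 2 to 11, with antiderivative log(u).
Back in r: F(r) = log(r**2 + 2).
Then F(3) - F(0) = (log(11)) - (log(2)) = log(11/2).

log(11/2)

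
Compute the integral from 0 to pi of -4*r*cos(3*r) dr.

Integrate by parts once (u = r, dv = -4*cos(3*r) dr).
An antiderivative is F(r) = -4*r*sin(3*r)/3 - 4*cos(3*r)/9.
Then F(pi) - F(0) = (4/9) - (-4/9) = 8/9.

8/9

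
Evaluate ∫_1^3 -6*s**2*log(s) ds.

Integrate by parts once (u = ln s, dv = -6*s**2 ds).
An antiderivative is F(s) = -2*s**3*(3*log(s) - 1)/3.
Then F(3) - F(1) = (18 - 54*log(3)) - (2/3) = 52/3 - 54*log(3).

52/3 - 54*log(3)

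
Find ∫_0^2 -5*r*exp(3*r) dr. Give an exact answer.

Integrate by parts once (u = r, dv = -5*exp(3*r) dr).
An antiderivative is F(r) = (-15*r + 5)*exp(3*r)/9.
Then F(2) - F(0) = (-25*exp(6)/9) - (5/9) = -25*exp(6)/9 - 5/9.

-25*exp(6)/9 - 5/9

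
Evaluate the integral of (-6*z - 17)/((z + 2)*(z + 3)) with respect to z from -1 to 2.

-9*log(2) - log(5)

Factor the denominator: z**2 + 5*z + 6 = (z + 3)(z + 2).
Partial fractions: (-6*z - 17)/((z + 2)*(z + 3)) = -1/(z + 3) - 5/(z + 2).
An antiderivative is F(z) = -5*log(z + 2) - log(z + 3).
Then F(2) - F(-1) = (-10*log(2) - log(5)) - (-log(2)) = -9*log(2) - log(5).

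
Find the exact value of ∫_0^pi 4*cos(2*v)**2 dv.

2*pi

Use the identity cos^2(2*v) = (1 + cos(4*v))/2.
An antiderivative is F(v) = 2*v + sin(4*v)/2.
Then F(pi) - F(0) = (2*pi) - (0) = 2*pi.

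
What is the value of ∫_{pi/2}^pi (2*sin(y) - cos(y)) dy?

3

An antiderivative is F(y) = -sin(y) - 2*cos(y).
Then F(pi) - F(pi/2) = (2) - (-1) = 3.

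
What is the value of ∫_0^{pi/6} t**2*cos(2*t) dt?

Integrate by parts twice (u = t^2, dv = cos(2*t) dt).
An antiderivative is F(t) = t**2*sin(2*t)/2 + t*cos(2*t)/2 - sin(2*t)/4.
Then F(pi/6) - F(0) = (-sqrt(3)/8 + sqrt(3)*pi**2/144 + pi/24) - (0) = -sqrt(3)/8 + sqrt(3)*pi**2/144 + pi/24.

-sqrt(3)/8 + sqrt(3)*pi**2/144 + pi/24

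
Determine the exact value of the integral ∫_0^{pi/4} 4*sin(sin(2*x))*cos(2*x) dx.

Let u = sin(2*x), so du = 2*cos(2*x) dx. When x = 0, u = 0; when x = pi/4, u = 1.
The integral becomes 2·∫ sin(u) du from 0 to 1, with antiderivative -2*cos(u).
Back in x: F(x) = -2*cos(sin(2*x)).
Then F(pi/4) - F(0) = (-2*cos(1)) - (-2) = 2 - 2*cos(1).

2 - 2*cos(1)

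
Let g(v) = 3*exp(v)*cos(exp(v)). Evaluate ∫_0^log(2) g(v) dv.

Let u = exp(v), so du = exp(v) dv. When v = 0, u = 1; when v = log(2), u = 2.
The integral becomes 3·∫ cos(u) du from 1 to 2, with antiderivative 3*sin(u).
Back in v: F(v) = 3*sin(exp(v)).
Then F(log(2)) - F(0) = (3*sin(2)) - (3*sin(1)) = -3*sin(1) + 3*sin(2).

-3*sin(1) + 3*sin(2)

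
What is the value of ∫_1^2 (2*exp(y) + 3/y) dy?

An antiderivative is F(y) = 2*exp(y) + 3*log(y).
Then F(2) - F(1) = (log(8) + 2*exp(2)) - (2*exp(1)) = -2*exp(1) + log(8) + 2*exp(2).

-2*exp(1) + log(8) + 2*exp(2)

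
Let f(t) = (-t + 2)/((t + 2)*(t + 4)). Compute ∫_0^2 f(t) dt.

Factor the denominator: t**2 + 6*t + 8 = (t + 4)(t + 2).
Partial fractions: (-t + 2)/((t + 2)*(t + 4)) = -3/(t + 4) + 2/(t + 2).
An antiderivative is F(t) = 2*log(t + 2) - 3*log(t + 4).
Then F(2) - F(0) = (log(2/27)) - (-log(16)) = log(32/27).

log(32/27)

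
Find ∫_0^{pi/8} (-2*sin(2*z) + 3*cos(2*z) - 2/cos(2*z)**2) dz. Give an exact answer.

An antiderivative is F(z) = 3*sin(2*z)/2 + cos(2*z) - tan(2*z).
Then F(pi/8) - F(0) = (-1 + 5*sqrt(2)/4) - (1) = -2 + 5*sqrt(2)/4.

-2 + 5*sqrt(2)/4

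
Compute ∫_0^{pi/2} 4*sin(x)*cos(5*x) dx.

2/3

Use the identity sin(x)cos(5*x) = [sin(6*x) + sin(-4*x)]/2.
An antiderivative is F(x) = cos(4*x)/2 - cos(6*x)/3.
Then F(pi/2) - F(0) = (5/6) - (1/6) = 2/3.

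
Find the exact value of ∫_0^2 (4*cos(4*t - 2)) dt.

sin(6) + sin(2)

Let u = 4*t - 2, so du = 4 dt. When t = 0, u = -2; when t = 2, u = 6.
The integral becomes ∫ cos(u) du from -2 to 6, with antiderivative sin(u).
Back in t: F(t) = sin(4*t - 2).
Then F(2) - F(0) = (sin(6)) - (-sin(2)) = sin(6) + sin(2).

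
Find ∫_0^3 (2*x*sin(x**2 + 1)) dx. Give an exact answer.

cos(1) - cos(10)

Let u = x**2 + 1, so du = 2*x dx. When x = 0, u = 1; when x = 3, u = 10.
The integral becomes ∫ sin(u) du from 1 to 10, with antiderivative -cos(u).
Back in x: F(x) = -cos(x**2 + 1).
Then F(3) - F(0) = (-cos(10)) - (-cos(1)) = cos(1) - cos(10).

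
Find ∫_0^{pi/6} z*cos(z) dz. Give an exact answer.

Integrate by parts once (u = z, dv = cos(z) dz).
An antiderivative is F(z) = z*sin(z) + cos(z).
Then F(pi/6) - F(0) = (pi/12 + sqrt(3)/2) - (1) = -1 + pi/12 + sqrt(3)/2.

-1 + pi/12 + sqrt(3)/2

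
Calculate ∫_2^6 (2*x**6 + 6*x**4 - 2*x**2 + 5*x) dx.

By the power rule, an antiderivative is F(x) = 2*x**7/7 + 6*x**5/5 - 2*x**3/3 + 5*x**2/2.
Then F(6) - F(2) = (3124062/35) - (8362/105) = 9363824/105.

9363824/105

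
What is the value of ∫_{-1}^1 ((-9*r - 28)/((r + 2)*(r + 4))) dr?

Factor the denominator: r**2 + 6*r + 8 = (r + 4)(r + 2).
Partial fractions: (-9*r - 28)/((r + 2)*(r + 4)) = -4/(r + 4) - 5/(r + 2).
An antiderivative is F(r) = -5*log(r + 2) - 4*log(r + 4).
Then F(1) - F(-1) = (-4*log(5) - 5*log(3)) - (-log(81)) = -4*log(5) - log(3).

-4*log(5) - log(3)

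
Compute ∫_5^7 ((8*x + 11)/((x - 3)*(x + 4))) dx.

-6*log(3) + 5*log(2) + 3*log(11)

Factor the denominator: x**2 + x - 12 = (x + 4)(x - 3).
Partial fractions: (8*x + 11)/((x - 3)*(x + 4)) = 3/(x + 4) + 5/(x - 3).
An antiderivative is F(x) = 5*log(x - 3) + 3*log(x + 4).
Then F(7) - F(5) = (10*log(2) + 3*log(11)) - (5*log(2) + 6*log(3)) = -6*log(3) + 5*log(2) + 3*log(11).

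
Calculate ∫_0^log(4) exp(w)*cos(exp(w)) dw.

-sin(1) + sin(4)

Let u = exp(w), so du = exp(w) dw. When w = 0, u = 1; when w = log(4), u = 4.
The integral becomes ∫ cos(u) du from 1 to 4, with antiderivative sin(u).
Back in w: F(w) = sin(exp(w)).
Then F(log(4)) - F(0) = (sin(4)) - (sin(1)) = -sin(1) + sin(4).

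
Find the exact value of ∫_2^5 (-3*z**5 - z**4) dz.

-83991/10

By the power rule, an antiderivative is F(z) = -z**6/2 - z**5/5.
Then F(5) - F(2) = (-16875/2) - (-192/5) = -83991/10.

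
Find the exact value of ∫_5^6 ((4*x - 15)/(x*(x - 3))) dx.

-5*log(5) + 6*log(2) + 4*log(3)

Factor the denominator: x**2 - 3*x = x(x - 3).
Partial fractions: (4*x - 15)/(x*(x - 3)) = 5/x - 1/(x - 3).
An antiderivative is F(x) = 5*log(x) - log(x - 3).
Then F(6) - F(5) = (5*log(2) + 4*log(3)) - (-log(2) + 5*log(5)) = -5*log(5) + 6*log(2) + 4*log(3).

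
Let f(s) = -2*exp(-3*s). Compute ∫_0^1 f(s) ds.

An antiderivative is F(s) = 2*exp(-3*s)/3.
Then F(1) - F(0) = (2*exp(-3)/3) - (2/3) = -2/3 + 2*exp(-3)/3.

-2/3 + 2*exp(-3)/3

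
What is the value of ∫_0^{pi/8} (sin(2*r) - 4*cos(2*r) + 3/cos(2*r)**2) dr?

An antiderivative is F(r) = -2*sin(2*r) - cos(2*r)/2 + 3*tan(2*r)/2.
Then F(pi/8) - F(0) = (3/2 - 5*sqrt(2)/4) - (-1/2) = 2 - 5*sqrt(2)/4.

2 - 5*sqrt(2)/4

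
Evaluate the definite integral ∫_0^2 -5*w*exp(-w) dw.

Integrate by parts once (u = w, dv = -5*exp(-w) dw).
An antiderivative is F(w) = (5*w + 5)*exp(-w).
Then F(2) - F(0) = (15*exp(-2)) - (5) = -5 + 15*exp(-2).

-5 + 15*exp(-2)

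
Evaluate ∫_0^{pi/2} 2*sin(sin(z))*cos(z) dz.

Let u = sin(z), so du = cos(z) dz. When z = 0, u = 0; when z = pi/2, u = 1.
The integral becomes 2·∫ sin(u) du from 0 to 1, with antiderivative -2*cos(u).
Back in z: F(z) = -2*cos(sin(z)).
Then F(pi/2) - F(0) = (-2*cos(1)) - (-2) = 2 - 2*cos(1).

2 - 2*cos(1)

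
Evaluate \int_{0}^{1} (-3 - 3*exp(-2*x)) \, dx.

An antiderivative is F(x) = -3*x + 3*exp(-2*x)/2.
Then F(1) - F(0) = (-3 + 3*exp(-2)/2) - (3/2) = -9/2 + 3*exp(-2)/2.

-9/2 + 3*exp(-2)/2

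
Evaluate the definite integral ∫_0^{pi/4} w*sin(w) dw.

Integrate by parts once (u = w, dv = sin(w) dw).
An antiderivative is F(w) = -w*cos(w) + sin(w).
Then F(pi/4) - F(0) = (sqrt(2)*(4 - pi)/8) - (0) = sqrt(2)*(4 - pi)/8.

sqrt(2)*(4 - pi)/8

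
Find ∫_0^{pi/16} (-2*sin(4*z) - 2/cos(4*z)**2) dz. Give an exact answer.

An antiderivative is F(z) = cos(4*z)/2 - tan(4*z)/2.
Then F(pi/16) - F(0) = (-1/2 + sqrt(2)/4) - (1/2) = -1 + sqrt(2)/4.

-1 + sqrt(2)/4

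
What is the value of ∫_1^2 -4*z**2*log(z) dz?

28/9 - 32*log(2)/3

Integrate by parts once (u = ln z, dv = -4*z**2 dz).
An antiderivative is F(z) = -4*z**3*(3*log(z) - 1)/9.
Then F(2) - F(1) = (32/9 - 32*log(2)/3) - (4/9) = 28/9 - 32*log(2)/3.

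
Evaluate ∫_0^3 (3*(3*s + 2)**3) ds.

Let u = 3*s + 2, so du = 3 ds. When s = 0, u = 2; when s = 3, u = 11.
The integral becomes ∫ u**3 du from 2 to 11, with antiderivative u**4/4.
Back in s: F(s) = (3*s + 2)**4/4.
Then F(3) - F(0) = (14641/4) - (4) = 14625/4.

14625/4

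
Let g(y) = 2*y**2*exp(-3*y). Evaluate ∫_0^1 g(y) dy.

4/27 - 34*exp(-3)/27

Integrate by parts twice (u = y^2, dv = 2*exp(-3*y) dy).
An antiderivative is F(y) = (-18*y**2 - 12*y - 4)*exp(-3*y)/27.
Then F(1) - F(0) = (-34*exp(-3)/27) - (-4/27) = 4/27 - 34*exp(-3)/27.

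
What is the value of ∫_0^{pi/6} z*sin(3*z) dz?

Integrate by parts once (u = z, dv = sin(3*z) dz).
An antiderivative is F(z) = -z*cos(3*z)/3 + sin(3*z)/9.
Then F(pi/6) - F(0) = (1/9) - (0) = 1/9.

1/9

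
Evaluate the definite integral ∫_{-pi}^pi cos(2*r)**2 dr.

pi

Use the identity cos^2(2*r) = (1 + cos(4*r))/2.
An antiderivative is F(r) = r/2 + sin(4*r)/8.
Then F(pi) - F(-pi) = (pi/2) - (-pi/2) = pi.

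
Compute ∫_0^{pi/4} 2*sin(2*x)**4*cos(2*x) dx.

Let u = sin(2*x), so du = 2*cos(2*x) dx. When x = 0, u = 0; when x = pi/4, u = 1.
The integral becomes ∫ u**4 du from 0 to 1, with antiderivative u**5/5.
Back in x: F(x) = sin(2*x)**5/5.
Then F(pi/4) - F(0) = (1/5) - (0) = 1/5.

1/5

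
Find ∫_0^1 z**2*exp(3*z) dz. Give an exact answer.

Integrate by parts twice (u = z^2, dv = exp(3*z) dz).
An antiderivative is F(z) = (9*z**2 - 6*z + 2)*exp(3*z)/27.
Then F(1) - F(0) = (5*exp(3)/27) - (2/27) = -2/27 + 5*exp(3)/27.

-2/27 + 5*exp(3)/27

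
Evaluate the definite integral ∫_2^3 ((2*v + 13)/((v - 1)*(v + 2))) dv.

-3*log(5) + 11*log(2)

Factor the denominator: v**2 + v - 2 = (v + 2)(v - 1).
Partial fractions: (2*v + 13)/((v - 1)*(v + 2)) = -3/(v + 2) + 5/(v - 1).
An antiderivative is F(v) = 5*log(v - 1) - 3*log(v + 2).
Then F(3) - F(2) = (-3*log(5) + 5*log(2)) - (-log(64)) = -3*log(5) + 11*log(2).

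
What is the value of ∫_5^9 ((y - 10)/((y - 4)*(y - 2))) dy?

Factor the denominator: y**2 - 6*y + 8 = (y - 2)(y - 4).
Partial fractions: (y - 10)/((y - 4)*(y - 2)) = 4/(y - 2) - 3/(y - 4).
An antiderivative is F(y) = -3*log(y - 4) + 4*log(y - 2).
Then F(9) - F(5) = (-3*log(5) + 4*log(7)) - (log(81)) = -3*log(5) - 4*log(3) + 4*log(7).

-3*log(5) - 4*log(3) + 4*log(7)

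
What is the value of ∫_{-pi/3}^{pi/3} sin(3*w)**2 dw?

pi/3

Use the identity sin^2(3*w) = (1 - cos(6*w))/2.
An antiderivative is F(w) = w/2 - sin(6*w)/12.
Then F(pi/3) - F(-pi/3) = (pi/6) - (-pi/6) = pi/3.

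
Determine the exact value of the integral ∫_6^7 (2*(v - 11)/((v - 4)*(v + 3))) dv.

Factor the denominator: v**2 - v - 12 = (v + 3)(v - 4).
Partial fractions: 2*(v - 11)/((v - 4)*(v + 3)) = 4/(v + 3) - 2/(v - 4).
An antiderivative is F(v) = -2*log(v - 4) + 4*log(v + 3).
Then F(7) - F(6) = (-2*log(3) + 4*log(2) + 4*log(5)) - (-2*log(2) + 8*log(3)) = -10*log(3) + 6*log(2) + 4*log(5).

-10*log(3) + 6*log(2) + 4*log(5)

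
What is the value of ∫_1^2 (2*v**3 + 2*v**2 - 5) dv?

43/6

By the power rule, an antiderivative is F(v) = v**4/2 + 2*v**3/3 - 5*v.
Then F(2) - F(1) = (10/3) - (-23/6) = 43/6.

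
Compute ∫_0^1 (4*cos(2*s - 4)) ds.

Let u = 2*s - 4, so du = 2 ds. When s = 0, u = -4; when s = 1, u = -2.
The integral becomes 2·∫ cos(u) du from -4 to -2, with antiderivative 2*sin(u).
Back in s: F(s) = 2*sin(2*s - 4).
Then F(1) - F(0) = (-2*sin(2)) - (-2*sin(4)) = -2*sin(2) + 2*sin(4).

-2*sin(2) + 2*sin(4)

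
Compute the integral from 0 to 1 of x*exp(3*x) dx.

1/9 + 2*exp(3)/9

Integrate by parts once (u = x, dv = exp(3*x) dx).
An antiderivative is F(x) = (3*x - 1)*exp(3*x)/9.
Then F(1) - F(0) = (2*exp(3)/9) - (-1/9) = 1/9 + 2*exp(3)/9.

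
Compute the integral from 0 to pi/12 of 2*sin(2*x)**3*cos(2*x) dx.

Let u = sin(2*x), so du = 2*cos(2*x) dx. When x = 0, u = 0; when x = pi/12, u = 1/2.
The integral becomes ∫ u**3 du from 0 to 1/2, with antiderivative u**4/4.
Back in x: F(x) = sin(2*x)**4/4.
Then F(pi/12) - F(0) = (1/64) - (0) = 1/64.

1/64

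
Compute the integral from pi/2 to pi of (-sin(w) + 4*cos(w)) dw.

-5

An antiderivative is F(w) = 4*sin(w) + cos(w).
Then F(pi) - F(pi/2) = (-1) - (4) = -5.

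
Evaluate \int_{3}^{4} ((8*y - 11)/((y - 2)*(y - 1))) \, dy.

2*log(2) + 3*log(3)

Factor the denominator: y**2 - 3*y + 2 = (y - 1)(y - 2).
Partial fractions: (8*y - 11)/((y - 2)*(y - 1)) = 3/(y - 1) + 5/(y - 2).
An antiderivative is F(y) = 5*log(y - 2) + 3*log(y - 1).
Then F(4) - F(3) = (3*log(3) + 5*log(2)) - (log(8)) = 2*log(2) + 3*log(3).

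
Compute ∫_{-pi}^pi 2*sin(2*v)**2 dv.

Use the identity sin^2(2*v) = (1 - cos(4*v))/2.
An antiderivative is F(v) = v - sin(4*v)/4.
Then F(pi) - F(-pi) = (pi) - (-pi) = 2*pi.

2*pi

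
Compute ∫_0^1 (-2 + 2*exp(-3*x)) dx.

An antiderivative is F(x) = -2*x - 2*exp(-3*x)/3.
Then F(1) - F(0) = (-2 - 2*exp(-3)/3) - (-2/3) = -4/3 - 2*exp(-3)/3.

-4/3 - 2*exp(-3)/3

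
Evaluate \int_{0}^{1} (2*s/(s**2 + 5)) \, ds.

Let u = s**2 + 5, so du = 2*s ds. When s = 0, u = 5; when s = 1, u = 6.
The integral becomes ∫ 1/u du from 5 to 6, with antiderivative log(u).
Back in s: F(s) = log(s**2 + 5).
Then F(1) - F(0) = (log(6)) - (log(5)) = log(6/5).

log(6/5)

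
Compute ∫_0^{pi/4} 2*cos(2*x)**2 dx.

pi/4

Use the identity cos^2(2*x) = (1 + cos(4*x))/2.
An antiderivative is F(x) = x + sin(4*x)/4.
Then F(pi/4) - F(0) = (pi/4) - (0) = pi/4.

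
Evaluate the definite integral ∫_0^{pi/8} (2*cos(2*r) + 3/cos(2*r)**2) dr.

sqrt(2)/2 + 3/2

An antiderivative is F(r) = sin(2*r) + 3*tan(2*r)/2.
Then F(pi/8) - F(0) = (sqrt(2)/2 + 3/2) - (0) = sqrt(2)/2 + 3/2.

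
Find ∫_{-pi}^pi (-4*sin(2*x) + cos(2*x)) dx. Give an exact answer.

0

An antiderivative is F(x) = sin(2*x)/2 + 2*cos(2*x).
Then F(pi) - F(-pi) = (2) - (2) = 0.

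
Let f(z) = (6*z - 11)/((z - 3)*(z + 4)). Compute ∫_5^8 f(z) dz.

Factor the denominator: z**2 + z - 12 = (z + 4)(z - 3).
Partial fractions: (6*z - 11)/((z - 3)*(z + 4)) = 5/(z + 4) + 1/(z - 3).
An antiderivative is F(z) = log(z - 3) + 5*log(z + 4).
Then F(8) - F(5) = (log(5) + 5*log(3) + 10*log(2)) - (log(2) + 10*log(3)) = -5*log(3) + log(5) + 9*log(2).

-5*log(3) + log(5) + 9*log(2)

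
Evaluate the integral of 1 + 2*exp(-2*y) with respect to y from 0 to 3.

An antiderivative is F(y) = y - exp(-2*y).
Then F(3) - F(0) = (3 - exp(-6)) - (-1) = 4 - exp(-6).

4 - exp(-6)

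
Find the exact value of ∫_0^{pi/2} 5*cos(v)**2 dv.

5*pi/4

Use the identity cos^2(v) = (1 + cos(2*v))/2.
An antiderivative is F(v) = 5*v/2 + 5*sin(2*v)/4.
Then F(pi/2) - F(0) = (5*pi/4) - (0) = 5*pi/4.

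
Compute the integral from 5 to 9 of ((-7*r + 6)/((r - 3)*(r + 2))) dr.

-4*log(11) - 3*log(3) + 4*log(7)

Factor the denominator: r**2 - r - 6 = (r + 2)(r - 3).
Partial fractions: (-7*r + 6)/((r - 3)*(r + 2)) = -4/(r + 2) - 3/(r - 3).
An antiderivative is F(r) = -3*log(r - 3) - 4*log(r + 2).
Then F(9) - F(5) = (-4*log(11) - 3*log(3) - 3*log(2)) - (-4*log(7) - 3*log(2)) = -4*log(11) - 3*log(3) + 4*log(7).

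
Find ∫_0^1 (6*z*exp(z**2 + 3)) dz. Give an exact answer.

-3*(1 - exp(1))*exp(3)

Let u = z**2 + 3, so du = 2*z dz. When z = 0, u = 3; when z = 1, u = 4.
The integral becomes 3·∫ exp(u) du from 3 to 4, with antiderivative 3*exp(u).
Back in z: F(z) = 3*exp(z**2 + 3).
Then F(1) - F(0) = (3*exp(4)) - (3*exp(3)) = -3*(1 - exp(1))*exp(3).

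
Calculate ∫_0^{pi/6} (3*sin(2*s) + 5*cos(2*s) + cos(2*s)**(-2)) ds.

3/4 + 7*sqrt(3)/4

An antiderivative is F(s) = 5*sin(2*s)/2 - 3*cos(2*s)/2 + tan(2*s)/2.
Then F(pi/6) - F(0) = (-3/4 + 7*sqrt(3)/4) - (-3/2) = 3/4 + 7*sqrt(3)/4.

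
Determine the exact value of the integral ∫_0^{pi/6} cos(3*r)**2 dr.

Use the identity cos^2(3*r) = (1 + cos(6*r))/2.
An antiderivative is F(r) = r/2 + sin(6*r)/12.
Then F(pi/6) - F(0) = (pi/12) - (0) = pi/12.

pi/12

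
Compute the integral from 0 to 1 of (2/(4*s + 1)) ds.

An antiderivative is F(s) = log(4*s + 1)/2.
Then F(1) - F(0) = (log(5)/2) - (0) = log(5)/2.

log(5)/2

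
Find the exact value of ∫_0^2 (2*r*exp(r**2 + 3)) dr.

Let u = r**2 + 3, so du = 2*r dr. When r = 0, u = 3; when r = 2, u = 7.
The integral becomes ∫ exp(u) du from 3 to 7, with antiderivative exp(u).
Back in r: F(r) = exp(r**2 + 3).
Then F(2) - F(0) = (exp(7)) - (exp(3)) = -exp(3) + exp(7).

-exp(3) + exp(7)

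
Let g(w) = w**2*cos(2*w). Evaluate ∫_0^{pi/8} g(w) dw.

Integrate by parts twice (u = w^2, dv = cos(2*w) dw).
An antiderivative is F(w) = w**2*sin(2*w)/2 + w*cos(2*w)/2 - sin(2*w)/4.
Then F(pi/8) - F(0) = (sqrt(2)*(-32 + pi**2 + 8*pi)/256) - (0) = sqrt(2)*(-32 + pi**2 + 8*pi)/256.

sqrt(2)*(-32 + pi**2 + 8*pi)/256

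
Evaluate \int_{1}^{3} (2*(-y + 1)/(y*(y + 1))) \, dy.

Factor the denominator: y**2 + y = (y + 1)y.
Partial fractions: 2*(-y + 1)/(y*(y + 1)) = -4/(y + 1) + 2/y.
An antiderivative is F(y) = 2*log(y) - 4*log(y + 1).
Then F(3) - F(1) = (-8*log(2) + 2*log(3)) - (-log(16)) = log(9/16).

log(9/16)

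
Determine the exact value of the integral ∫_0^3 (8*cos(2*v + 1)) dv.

Let u = 2*v + 1, so du = 2 dv. When v = 0, u = 1; when v = 3, u = 7.
The integral becomes 4·∫ cos(u) du from 1 to 7, with antiderivative 4*sin(u).
Back in v: F(v) = 4*sin(2*v + 1).
Then F(3) - F(0) = (4*sin(7)) - (4*sin(1)) = -4*sin(1) + 4*sin(7).

-4*sin(1) + 4*sin(7)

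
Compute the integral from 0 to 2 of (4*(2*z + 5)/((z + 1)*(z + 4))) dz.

-4*log(2) + 8*log(3)

Factor the denominator: z**2 + 5*z + 4 = (z + 4)(z + 1).
Partial fractions: 4*(2*z + 5)/((z + 1)*(z + 4)) = 4/(z + 4) + 4/(z + 1).
An antiderivative is F(z) = 4*log(z + 1) + 4*log(z + 4).
Then F(2) - F(0) = (4*log(2) + 8*log(3)) - (8*log(2)) = -4*log(2) + 8*log(3).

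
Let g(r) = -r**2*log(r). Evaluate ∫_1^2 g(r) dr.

Integrate by parts once (u = ln r, dv = -r**2 dr).
An antiderivative is F(r) = -r**3*(3*log(r) - 1)/9.
Then F(2) - F(1) = (8/9 - 8*log(2)/3) - (1/9) = 7/9 - 8*log(2)/3.

7/9 - 8*log(2)/3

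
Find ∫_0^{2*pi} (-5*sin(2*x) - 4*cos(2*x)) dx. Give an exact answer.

An antiderivative is F(x) = -2*sin(2*x) + 5*cos(2*x)/2.
Then F(2*pi) - F(0) = (5/2) - (5/2) = 0.

0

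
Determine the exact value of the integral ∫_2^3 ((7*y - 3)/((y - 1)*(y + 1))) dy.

Factor the denominator: y**2 - 1 = (y + 1)(y - 1).
Partial fractions: (7*y - 3)/((y - 1)*(y + 1)) = 5/(y + 1) + 2/(y - 1).
An antiderivative is F(y) = 2*log(y - 1) + 5*log(y + 1).
Then F(3) - F(2) = (12*log(2)) - (5*log(3)) = -5*log(3) + 12*log(2).

-5*log(3) + 12*log(2)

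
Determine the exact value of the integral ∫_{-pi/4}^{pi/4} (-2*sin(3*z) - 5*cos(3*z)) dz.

An antiderivative is F(z) = -5*sin(3*z)/3 + 2*cos(3*z)/3.
Then F(pi/4) - F(-pi/4) = (-7*sqrt(2)/6) - (sqrt(2)/2) = -5*sqrt(2)/3.

-5*sqrt(2)/3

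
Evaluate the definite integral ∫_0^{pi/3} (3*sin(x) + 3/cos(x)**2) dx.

An antiderivative is F(x) = -3*cos(x) + 3*tan(x).
Then F(pi/3) - F(0) = (-3/2 + 3*sqrt(3)) - (-3) = 3/2 + 3*sqrt(3).

3/2 + 3*sqrt(3)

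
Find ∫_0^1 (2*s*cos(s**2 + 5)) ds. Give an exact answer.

sin(6) - sin(5)

Let u = s**2 + 5, so du = 2*s ds. When s = 0, u = 5; when s = 1, u = 6.
The integral becomes ∫ cos(u) du from 5 to 6, with antiderivative sin(u).
Back in s: F(s) = sin(s**2 + 5).
Then F(1) - F(0) = (sin(6)) - (sin(5)) = sin(6) - sin(5).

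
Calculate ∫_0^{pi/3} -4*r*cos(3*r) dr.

Integrate by parts once (u = r, dv = -4*cos(3*r) dr).
An antiderivative is F(r) = -4*r*sin(3*r)/3 - 4*cos(3*r)/9.
Then F(pi/3) - F(0) = (4/9) - (-4/9) = 8/9.

8/9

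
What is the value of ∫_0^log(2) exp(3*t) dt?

7/3

Let u = exp(t), so du = exp(t) dt. When t = 0, u = 1; when t = log(2), u = 2.
The integral becomes ∫ u**2 du from 1 to 2, with antiderivative u**3/3.
Back in t: F(t) = exp(3*t)/3.
Then F(log(2)) - F(0) = (8/3) - (1/3) = 7/3.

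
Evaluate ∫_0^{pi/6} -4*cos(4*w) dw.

-sqrt(3)/2

An antiderivative is F(w) = -sin(4*w).
Then F(pi/6) - F(0) = (-sqrt(3)/2) - (0) = -sqrt(3)/2.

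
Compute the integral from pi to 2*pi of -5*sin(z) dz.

10

An antiderivative is F(z) = 5*cos(z).
Then F(2*pi) - F(pi) = (5) - (-5) = 10.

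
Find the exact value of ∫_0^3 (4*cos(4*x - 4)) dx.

Let u = 4*x - 4, so du = 4 dx. When x = 0, u = -4; when x = 3, u = 8.
The integral becomes ∫ cos(u) du from -4 to 8, with antiderivative sin(u).
Back in x: F(x) = sin(4*x - 4).
Then F(3) - F(0) = (sin(8)) - (-sin(4)) = sin(4) + sin(8).

sin(4) + sin(8)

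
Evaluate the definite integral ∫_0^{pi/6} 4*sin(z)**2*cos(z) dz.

Let u = sin(z), so du = cos(z) dz. When z = 0, u = 0; when z = pi/6, u = 1/2.
The integral becomes 4·∫ u**2 du from 0 to 1/2, with antiderivative 4*u**3/3.
Back in z: F(z) = 4*sin(z)**3/3.
Then F(pi/6) - F(0) = (1/6) - (0) = 1/6.

1/6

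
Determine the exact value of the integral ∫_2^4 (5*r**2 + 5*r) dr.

370/3

By the power rule, an antiderivative is F(r) = 5*r**3/3 + 5*r**2/2.
Then F(4) - F(2) = (440/3) - (70/3) = 370/3.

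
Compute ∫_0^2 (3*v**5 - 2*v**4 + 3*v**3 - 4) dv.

By the power rule, an antiderivative is F(v) = v**6/2 - 2*v**5/5 + 3*v**4/4 - 4*v.
Then F(2) - F(0) = (116/5) - (0) = 116/5.

116/5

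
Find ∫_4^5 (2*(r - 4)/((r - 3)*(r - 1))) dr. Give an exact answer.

Factor the denominator: r**2 - 4*r + 3 = (r - 1)(r - 3).
Partial fractions: 2*(r - 4)/((r - 3)*(r - 1)) = 3/(r - 1) - 1/(r - 3).
An antiderivative is F(r) = -log(r - 3) + 3*log(r - 1).
Then F(5) - F(4) = (log(32)) - (log(27)) = log(32/27).

log(32/27)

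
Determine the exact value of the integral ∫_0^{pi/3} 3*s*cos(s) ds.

Integrate by parts once (u = s, dv = 3*cos(s) ds).
An antiderivative is F(s) = 3*s*sin(s) + 3*cos(s).
Then F(pi/3) - F(0) = (3/2 + sqrt(3)*pi/2) - (3) = -3/2 + sqrt(3)*pi/2.

-3/2 + sqrt(3)*pi/2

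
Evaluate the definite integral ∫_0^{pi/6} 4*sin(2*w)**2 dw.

-sqrt(3)/4 + pi/3

Use the identity sin^2(2*w) = (1 - cos(4*w))/2.
An antiderivative is F(w) = 2*w - sin(4*w)/2.
Then F(pi/6) - F(0) = (-sqrt(3)/4 + pi/3) - (0) = -sqrt(3)/4 + pi/3.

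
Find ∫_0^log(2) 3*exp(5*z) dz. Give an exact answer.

Let u = exp(z), so du = exp(z) dz. When z = 0, u = 1; when z = log(2), u = 2.
The integral becomes 3·∫ u**4 du from 1 to 2, with antiderivative 3*u**5/5.
Back in z: F(z) = 3*exp(5*z)/5.
Then F(log(2)) - F(0) = (96/5) - (3/5) = 93/5.

93/5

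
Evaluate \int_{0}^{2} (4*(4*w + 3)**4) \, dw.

160808/5

Let u = 4*w + 3, so du = 4 dw. When w = 0, u = 3; when w = 2, u = 11.
The integral becomes ∫ u**4 du from 3 to 11, with antiderivative u**5/5.
Back in w: F(w) = (4*w + 3)**5/5.
Then F(2) - F(0) = (161051/5) - (243/5) = 160808/5.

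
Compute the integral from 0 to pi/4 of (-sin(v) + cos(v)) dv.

An antiderivative is F(v) = sin(v) + cos(v).
Then F(pi/4) - F(0) = (sqrt(2)) - (1) = -1 + sqrt(2).

-1 + sqrt(2)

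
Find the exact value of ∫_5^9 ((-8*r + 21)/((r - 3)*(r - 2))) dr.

-5*log(7) + 2*log(3)

Factor the denominator: r**2 - 5*r + 6 = (r - 2)(r - 3).
Partial fractions: (-8*r + 21)/((r - 3)*(r - 2)) = -5/(r - 2) - 3/(r - 3).
An antiderivative is F(r) = -3*log(r - 3) - 5*log(r - 2).
Then F(9) - F(5) = (-5*log(7) - 3*log(3) - 3*log(2)) - (-5*log(3) - 3*log(2)) = -5*log(7) + 2*log(3).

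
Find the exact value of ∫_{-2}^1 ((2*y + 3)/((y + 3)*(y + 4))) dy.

-11*log(2) + 5*log(5)

Factor the denominator: y**2 + 7*y + 12 = (y + 4)(y + 3).
Partial fractions: (2*y + 3)/((y + 3)*(y + 4)) = 5/(y + 4) - 3/(y + 3).
An antiderivative is F(y) = -3*log(y + 3) + 5*log(y + 4).
Then F(1) - F(-2) = (-6*log(2) + 5*log(5)) - (log(32)) = -11*log(2) + 5*log(5).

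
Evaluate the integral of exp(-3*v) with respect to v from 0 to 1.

-(1 - exp(3))*exp(-3)/3

An antiderivative is F(v) = -exp(-3*v)/3.
Then F(1) - F(0) = (-exp(-3)/3) - (-1/3) = -(1 - exp(3))*exp(-3)/3.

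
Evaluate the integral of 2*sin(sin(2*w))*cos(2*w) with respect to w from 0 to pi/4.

Let u = sin(2*w), so du = 2*cos(2*w) dw. When w = 0, u = 0; when w = pi/4, u = 1.
The integral becomes ∫ sin(u) du from 0 to 1, with antiderivative -cos(u).
Back in w: F(w) = -cos(sin(2*w)).
Then F(pi/4) - F(0) = (-cos(1)) - (-1) = 1 - cos(1).

1 - cos(1)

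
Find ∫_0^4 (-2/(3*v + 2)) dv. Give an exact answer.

-2*log(7)/3

An antiderivative is F(v) = -2*log(3*v + 2)/3.
Then F(4) - F(0) = (-2*log(14)/3) - (-2*log(2)/3) = -2*log(7)/3.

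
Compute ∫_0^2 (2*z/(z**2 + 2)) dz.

Let u = z**2 + 2, so du = 2*z dz. When z = 0, u = 2; when z = 2, u = 6.
The integral becomes ∫ 1/u du from 2 to 6, with antiderivative log(u).
Back in z: F(z) = log(z**2 + 2).
Then F(2) - F(0) = (log(6)) - (log(2)) = log(3).

log(3)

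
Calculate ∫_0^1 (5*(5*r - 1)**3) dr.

Let u = 5*r - 1, so du = 5 dr. When r = 0, u = -1; when r = 1, u = 4.
The integral becomes ∫ u**3 du from -1 to 4, with antiderivative u**4/4.
Back in r: F(r) = (5*r - 1)**4/4.
Then F(1) - F(0) = (64) - (1/4) = 255/4.

255/4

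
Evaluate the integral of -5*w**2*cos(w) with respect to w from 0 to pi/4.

5*sqrt(2)*(-8*pi - pi**2 + 32)/32

Integrate by parts twice (u = w^2, dv = -5*cos(w) dw).
An antiderivative is F(w) = -5*w**2*sin(w) - 10*w*cos(w) + 10*sin(w).
Then F(pi/4) - F(0) = (5*sqrt(2)*(-8*pi - pi**2 + 32)/32) - (0) = 5*sqrt(2)*(-8*pi - pi**2 + 32)/32.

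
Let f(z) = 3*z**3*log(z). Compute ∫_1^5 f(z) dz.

Integrate by parts once (u = ln z, dv = 3*z**3 dz).
An antiderivative is F(z) = 3*z**4*(4*log(z) - 1)/16.
Then F(5) - F(1) = (-1875/16 + 1875*log(5)/4) - (-3/16) = -117 + 1875*log(5)/4.

-117 + 1875*log(5)/4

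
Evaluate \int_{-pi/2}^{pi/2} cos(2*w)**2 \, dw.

Use the identity cos^2(2*w) = (1 + cos(4*w))/2.
An antiderivative is F(w) = w/2 + sin(4*w)/8.
Then F(pi/2) - F(-pi/2) = (pi/4) - (-pi/4) = pi/2.

pi/2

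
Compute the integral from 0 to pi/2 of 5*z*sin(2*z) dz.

5*pi/4

Integrate by parts once (u = z, dv = 5*sin(2*z) dz).
An antiderivative is F(z) = -5*z*cos(2*z)/2 + 5*sin(2*z)/4.
Then F(pi/2) - F(0) = (5*pi/4) - (0) = 5*pi/4.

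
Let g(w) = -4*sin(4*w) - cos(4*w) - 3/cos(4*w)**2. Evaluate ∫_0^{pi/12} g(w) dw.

An antiderivative is F(w) = -sin(4*w)/4 + cos(4*w) - 3*tan(4*w)/4.
Then F(pi/12) - F(0) = (1/2 - 7*sqrt(3)/8) - (1) = -7*sqrt(3)/8 - 1/2.

-7*sqrt(3)/8 - 1/2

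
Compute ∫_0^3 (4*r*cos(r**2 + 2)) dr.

2*sin(11) - 2*sin(2)

Let u = r**2 + 2, so du = 2*r dr. When r = 0, u = 2; when r = 3, u = 11.
The integral becomes 2·∫ cos(u) du from 2 to 11, with antiderivative 2*sin(u).
Back in r: F(r) = 2*sin(r**2 + 2).
Then F(3) - F(0) = (2*sin(11)) - (2*sin(2)) = 2*sin(11) - 2*sin(2).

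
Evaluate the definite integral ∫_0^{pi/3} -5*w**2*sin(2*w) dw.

Integrate by parts twice (u = w^2, dv = -5*sin(2*w) dw).
An antiderivative is F(w) = 5*w**2*cos(2*w)/2 - 5*w*sin(2*w)/2 - 5*cos(2*w)/4.
Then F(pi/3) - F(0) = (-5*sqrt(3)*pi/12 - 5*pi**2/36 + 5/8) - (-5/4) = -5*sqrt(3)*pi/12 - 5*pi**2/36 + 15/8.

-5*sqrt(3)*pi/12 - 5*pi**2/36 + 15/8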